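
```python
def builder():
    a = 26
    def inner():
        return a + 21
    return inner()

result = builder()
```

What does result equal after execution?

Step 1: builder() defines a = 26.
Step 2: inner() reads a = 26 from enclosing scope, returns 26 + 21 = 47.
Step 3: result = 47

The answer is 47.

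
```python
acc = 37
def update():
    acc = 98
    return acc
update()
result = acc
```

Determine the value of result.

Step 1: acc = 37 globally.
Step 2: update() creates a LOCAL acc = 98 (no global keyword!).
Step 3: The global acc is unchanged. result = 37

The answer is 37.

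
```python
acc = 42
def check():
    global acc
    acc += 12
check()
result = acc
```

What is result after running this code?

Step 1: acc = 42 globally.
Step 2: check() modifies global acc: acc += 12 = 54.
Step 3: result = 54

The answer is 54.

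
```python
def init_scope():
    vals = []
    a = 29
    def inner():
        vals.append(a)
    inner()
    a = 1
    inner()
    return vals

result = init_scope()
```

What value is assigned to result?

Step 1: a = 29. inner() appends current a to vals.
Step 2: First inner(): appends 29. Then a = 1.
Step 3: Second inner(): appends 1 (closure sees updated a). result = [29, 1]

The answer is [29, 1].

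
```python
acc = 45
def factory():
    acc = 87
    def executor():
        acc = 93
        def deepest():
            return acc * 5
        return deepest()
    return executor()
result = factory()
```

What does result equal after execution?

Step 1: deepest() looks up acc through LEGB: not local, finds acc = 93 in enclosing executor().
Step 2: Returns 93 * 5 = 465.
Step 3: result = 465

The answer is 465.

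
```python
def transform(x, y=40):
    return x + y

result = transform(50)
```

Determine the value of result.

Step 1: transform(50) uses default y = 40.
Step 2: Returns 50 + 40 = 90.
Step 3: result = 90

The answer is 90.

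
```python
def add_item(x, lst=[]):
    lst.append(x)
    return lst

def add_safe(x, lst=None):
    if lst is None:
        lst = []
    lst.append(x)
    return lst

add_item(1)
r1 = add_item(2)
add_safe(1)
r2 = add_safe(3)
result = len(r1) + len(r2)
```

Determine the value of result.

Step 1: add_item shares mutable default: after 2 calls, lst = [1, 2], len = 2.
Step 2: add_safe creates fresh list each time: r2 = [3], len = 1.
Step 3: result = 2 + 1 = 3

The answer is 3.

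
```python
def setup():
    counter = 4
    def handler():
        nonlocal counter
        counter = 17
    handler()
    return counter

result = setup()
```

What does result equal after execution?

Step 1: setup() sets counter = 4.
Step 2: handler() uses nonlocal to reassign counter = 17.
Step 3: result = 17

The answer is 17.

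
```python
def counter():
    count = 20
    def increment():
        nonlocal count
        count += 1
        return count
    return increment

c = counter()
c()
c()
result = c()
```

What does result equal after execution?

Step 1: counter() creates closure with count = 20.
Step 2: Each c() call increments count via nonlocal. After 3 calls: 20 + 3 = 23.
Step 3: result = 23

The answer is 23.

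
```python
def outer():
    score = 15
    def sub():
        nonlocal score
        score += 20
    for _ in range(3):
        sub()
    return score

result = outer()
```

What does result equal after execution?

Step 1: score = 15.
Step 2: sub() is called 3 times in a loop, each adding 20 via nonlocal.
Step 3: score = 15 + 20 * 3 = 75

The answer is 75.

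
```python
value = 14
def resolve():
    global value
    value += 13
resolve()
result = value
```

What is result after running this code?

Step 1: value = 14 globally.
Step 2: resolve() modifies global value: value += 13 = 27.
Step 3: result = 27

The answer is 27.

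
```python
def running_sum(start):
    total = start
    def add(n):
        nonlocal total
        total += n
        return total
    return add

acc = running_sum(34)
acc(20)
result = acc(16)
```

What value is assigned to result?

Step 1: running_sum(34) creates closure with total = 34.
Step 2: First acc(20): total = 34 + 20 = 54.
Step 3: Second acc(16): total = 54 + 16 = 70. result = 70

The answer is 70.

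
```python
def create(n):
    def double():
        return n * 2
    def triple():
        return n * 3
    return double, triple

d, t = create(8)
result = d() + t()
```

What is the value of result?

Step 1: Both closures capture the same n = 8.
Step 2: d() = 8 * 2 = 16, t() = 8 * 3 = 24.
Step 3: result = 16 + 24 = 40

The answer is 40.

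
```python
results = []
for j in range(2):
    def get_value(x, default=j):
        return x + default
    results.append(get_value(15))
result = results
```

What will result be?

Step 1: Default argument default=j is evaluated at function definition time.
Step 2: Each iteration creates get_value with default = current j value.
Step 3: get_value(15) returns 15 + default. results = [15, 16]

The answer is [15, 16].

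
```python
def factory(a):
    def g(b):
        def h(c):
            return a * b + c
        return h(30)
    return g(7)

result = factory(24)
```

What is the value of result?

Step 1: a = 24, b = 7, c = 30.
Step 2: h() computes a * b + c = 24 * 7 + 30 = 198.
Step 3: result = 198

The answer is 198.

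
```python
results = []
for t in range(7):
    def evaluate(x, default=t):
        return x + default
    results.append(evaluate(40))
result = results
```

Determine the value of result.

Step 1: Default argument default=t is evaluated at function definition time.
Step 2: Each iteration creates evaluate with default = current t value.
Step 3: evaluate(40) returns 40 + default. results = [40, 41, 42, 43, 44, 45, 46]

The answer is [40, 41, 42, 43, 44, 45, 46].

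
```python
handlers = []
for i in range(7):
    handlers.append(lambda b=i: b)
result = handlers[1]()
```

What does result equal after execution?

Step 1: Default argument b=i captures i's value at each iteration.
Step 2: handlers[1] captured b = 1 when i was 1.
Step 3: result = 1

The answer is 1.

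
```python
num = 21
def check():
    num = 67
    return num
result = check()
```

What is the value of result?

Step 1: Global num = 21.
Step 2: check() creates local num = 67, shadowing the global.
Step 3: Returns local num = 67. result = 67

The answer is 67.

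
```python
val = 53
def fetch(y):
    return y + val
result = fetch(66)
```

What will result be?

Step 1: val = 53 is defined globally.
Step 2: fetch(66) uses parameter y = 66 and looks up val from global scope = 53.
Step 3: result = 66 + 53 = 119

The answer is 119.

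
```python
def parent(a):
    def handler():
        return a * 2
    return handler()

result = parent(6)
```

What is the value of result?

Step 1: parent(6) binds parameter a = 6.
Step 2: handler() accesses a = 6 from enclosing scope.
Step 3: result = 6 * 2 = 12

The answer is 12.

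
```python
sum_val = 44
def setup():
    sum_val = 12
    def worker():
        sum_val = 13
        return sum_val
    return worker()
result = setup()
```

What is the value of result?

Step 1: Three scopes define sum_val: global (44), setup (12), worker (13).
Step 2: worker() has its own local sum_val = 13, which shadows both enclosing and global.
Step 3: result = 13 (local wins in LEGB)

The answer is 13.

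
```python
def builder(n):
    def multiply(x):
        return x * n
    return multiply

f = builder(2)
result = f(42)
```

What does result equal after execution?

Step 1: builder(2) returns multiply closure with n = 2.
Step 2: f(42) computes 42 * 2 = 84.
Step 3: result = 84

The answer is 84.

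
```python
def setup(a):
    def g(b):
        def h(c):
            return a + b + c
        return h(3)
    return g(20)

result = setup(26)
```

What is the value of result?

Step 1: a = 26, b = 20, c = 3 across three nested scopes.
Step 2: h() accesses all three via LEGB rule.
Step 3: result = 26 + 20 + 3 = 49

The answer is 49.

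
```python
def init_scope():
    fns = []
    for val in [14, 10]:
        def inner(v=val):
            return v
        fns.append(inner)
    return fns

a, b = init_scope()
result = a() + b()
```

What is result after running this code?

Step 1: Default argument v=val captures val at each iteration.
Step 2: a() returns 14 (captured at first iteration), b() returns 10 (captured at second).
Step 3: result = 14 + 10 = 24

The answer is 24.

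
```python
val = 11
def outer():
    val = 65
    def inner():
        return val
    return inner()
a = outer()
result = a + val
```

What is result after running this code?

Step 1: outer() has local val = 65. inner() reads from enclosing.
Step 2: outer() returns 65. Global val = 11 unchanged.
Step 3: result = 65 + 11 = 76

The answer is 76.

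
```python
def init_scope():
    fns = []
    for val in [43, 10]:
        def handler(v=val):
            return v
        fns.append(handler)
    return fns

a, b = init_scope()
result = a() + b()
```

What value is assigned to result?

Step 1: Default argument v=val captures val at each iteration.
Step 2: a() returns 43 (captured at first iteration), b() returns 10 (captured at second).
Step 3: result = 43 + 10 = 53

The answer is 53.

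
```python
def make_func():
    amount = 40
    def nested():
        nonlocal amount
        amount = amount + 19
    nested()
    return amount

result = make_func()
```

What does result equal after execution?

Step 1: make_func() sets amount = 40.
Step 2: nested() uses nonlocal to modify amount in make_func's scope: amount = 40 + 19 = 59.
Step 3: make_func() returns the modified amount = 59

The answer is 59.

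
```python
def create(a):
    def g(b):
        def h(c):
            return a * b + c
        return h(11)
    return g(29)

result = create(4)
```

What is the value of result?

Step 1: a = 4, b = 29, c = 11.
Step 2: h() computes a * b + c = 4 * 29 + 11 = 127.
Step 3: result = 127

The answer is 127.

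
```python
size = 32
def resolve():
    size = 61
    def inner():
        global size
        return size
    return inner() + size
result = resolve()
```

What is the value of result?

Step 1: Global size = 32. resolve() shadows with local size = 61.
Step 2: inner() uses global keyword, so inner() returns global size = 32.
Step 3: resolve() returns 32 + 61 = 93

The answer is 93.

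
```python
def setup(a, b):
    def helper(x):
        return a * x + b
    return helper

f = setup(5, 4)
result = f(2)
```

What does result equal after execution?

Step 1: setup(5, 4) captures a = 5, b = 4.
Step 2: f(2) computes 5 * 2 + 4 = 14.
Step 3: result = 14

The answer is 14.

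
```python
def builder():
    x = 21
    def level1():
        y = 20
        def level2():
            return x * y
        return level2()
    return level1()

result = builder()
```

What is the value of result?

Step 1: x = 21 in builder. y = 20 in level1.
Step 2: level2() reads x = 21 and y = 20 from enclosing scopes.
Step 3: result = 21 * 20 = 420

The answer is 420.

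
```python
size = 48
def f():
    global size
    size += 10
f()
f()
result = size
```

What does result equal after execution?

Step 1: size = 48.
Step 2: First f(): size = 48 + 10 = 58.
Step 3: Second f(): size = 58 + 10 = 68. result = 68

The answer is 68.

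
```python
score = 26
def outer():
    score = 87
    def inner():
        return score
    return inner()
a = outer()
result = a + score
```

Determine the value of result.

Step 1: outer() has local score = 87. inner() reads from enclosing.
Step 2: outer() returns 87. Global score = 26 unchanged.
Step 3: result = 87 + 26 = 113

The answer is 113.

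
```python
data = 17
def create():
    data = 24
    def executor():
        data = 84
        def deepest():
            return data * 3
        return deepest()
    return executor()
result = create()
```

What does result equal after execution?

Step 1: deepest() looks up data through LEGB: not local, finds data = 84 in enclosing executor().
Step 2: Returns 84 * 3 = 252.
Step 3: result = 252

The answer is 252.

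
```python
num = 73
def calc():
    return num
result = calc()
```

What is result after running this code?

Step 1: num = 73 is defined in the global scope.
Step 2: calc() looks up num. No local num exists, so Python checks the global scope via LEGB rule and finds num = 73.
Step 3: result = 73

The answer is 73.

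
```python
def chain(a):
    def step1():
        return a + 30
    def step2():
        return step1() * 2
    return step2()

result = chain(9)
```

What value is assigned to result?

Step 1: chain(9) captures a = 9.
Step 2: step2() calls step1() which returns 9 + 30 = 39.
Step 3: step2() returns 39 * 2 = 78

The answer is 78.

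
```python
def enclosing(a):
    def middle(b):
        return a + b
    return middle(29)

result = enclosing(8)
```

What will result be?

Step 1: enclosing(8) passes a = 8.
Step 2: middle(29) has b = 29, reads a = 8 from enclosing.
Step 3: result = 8 + 29 = 37

The answer is 37.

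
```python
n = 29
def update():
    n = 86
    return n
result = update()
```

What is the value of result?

Step 1: Global n = 29.
Step 2: update() creates local n = 86, shadowing the global.
Step 3: Returns local n = 86. result = 86

The answer is 86.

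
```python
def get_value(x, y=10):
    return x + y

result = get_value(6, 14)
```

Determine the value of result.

Step 1: get_value(6, 14) overrides default y with 14.
Step 2: Returns 6 + 14 = 20.
Step 3: result = 20

The answer is 20.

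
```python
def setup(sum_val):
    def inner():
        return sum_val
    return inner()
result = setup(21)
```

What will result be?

Step 1: setup(21) binds parameter sum_val = 21.
Step 2: inner() looks up sum_val in enclosing scope and finds the parameter sum_val = 21.
Step 3: result = 21

The answer is 21.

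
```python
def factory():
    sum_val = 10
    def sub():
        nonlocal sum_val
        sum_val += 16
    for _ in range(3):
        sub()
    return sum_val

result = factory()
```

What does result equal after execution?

Step 1: sum_val = 10.
Step 2: sub() is called 3 times in a loop, each adding 16 via nonlocal.
Step 3: sum_val = 10 + 16 * 3 = 58

The answer is 58.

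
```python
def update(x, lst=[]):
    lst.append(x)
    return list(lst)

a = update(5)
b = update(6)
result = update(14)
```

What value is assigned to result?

Step 1: Default list is shared. list() creates copies for return values.
Step 2: Internal list grows: [5] -> [5, 6] -> [5, 6, 14].
Step 3: result = [5, 6, 14]

The answer is [5, 6, 14].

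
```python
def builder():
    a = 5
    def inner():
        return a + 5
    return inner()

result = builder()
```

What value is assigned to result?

Step 1: builder() defines a = 5.
Step 2: inner() reads a = 5 from enclosing scope, returns 5 + 5 = 10.
Step 3: result = 10

The answer is 10.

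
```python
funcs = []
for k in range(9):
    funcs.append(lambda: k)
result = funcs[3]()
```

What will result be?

Step 1: The loop creates 9 lambdas, all referencing the same variable k.
Step 2: After the loop, k = 8 (final value).
Step 3: funcs[3]() looks up k at call time and finds 8. This is the late binding gotcha. result = 8

The answer is 8.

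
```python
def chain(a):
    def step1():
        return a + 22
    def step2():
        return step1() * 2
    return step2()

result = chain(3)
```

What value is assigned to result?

Step 1: chain(3) captures a = 3.
Step 2: step2() calls step1() which returns 3 + 22 = 25.
Step 3: step2() returns 25 * 2 = 50

The answer is 50.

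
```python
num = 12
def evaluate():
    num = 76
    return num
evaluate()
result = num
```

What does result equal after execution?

Step 1: Global num = 12.
Step 2: evaluate() creates local num = 76 (shadow, not modification).
Step 3: After evaluate() returns, global num is unchanged. result = 12

The answer is 12.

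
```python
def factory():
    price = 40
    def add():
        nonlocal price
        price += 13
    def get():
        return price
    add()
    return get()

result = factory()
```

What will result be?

Step 1: price = 40. add() modifies it via nonlocal, get() reads it.
Step 2: add() makes price = 40 + 13 = 53.
Step 3: get() returns 53. result = 53

The answer is 53.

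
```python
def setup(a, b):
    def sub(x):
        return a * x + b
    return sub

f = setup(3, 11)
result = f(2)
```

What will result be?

Step 1: setup(3, 11) captures a = 3, b = 11.
Step 2: f(2) computes 3 * 2 + 11 = 17.
Step 3: result = 17

The answer is 17.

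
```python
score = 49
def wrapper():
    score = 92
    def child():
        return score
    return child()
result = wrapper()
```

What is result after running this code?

Step 1: score = 49 globally, but wrapper() defines score = 92 locally.
Step 2: child() looks up score. Not in local scope, so checks enclosing scope (wrapper) and finds score = 92.
Step 3: result = 92

The answer is 92.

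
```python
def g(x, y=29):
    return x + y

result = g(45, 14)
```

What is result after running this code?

Step 1: g(45, 14) overrides default y with 14.
Step 2: Returns 45 + 14 = 59.
Step 3: result = 59

The answer is 59.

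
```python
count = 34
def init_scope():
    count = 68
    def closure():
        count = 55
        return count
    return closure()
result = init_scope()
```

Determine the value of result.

Step 1: Three scopes define count: global (34), init_scope (68), closure (55).
Step 2: closure() has its own local count = 55, which shadows both enclosing and global.
Step 3: result = 55 (local wins in LEGB)

The answer is 55.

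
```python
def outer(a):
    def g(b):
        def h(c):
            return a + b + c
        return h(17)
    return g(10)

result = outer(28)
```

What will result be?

Step 1: a = 28, b = 10, c = 17 across three nested scopes.
Step 2: h() accesses all three via LEGB rule.
Step 3: result = 28 + 10 + 17 = 55

The answer is 55.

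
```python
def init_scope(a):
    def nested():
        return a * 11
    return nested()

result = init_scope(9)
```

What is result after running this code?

Step 1: init_scope(9) binds parameter a = 9.
Step 2: nested() accesses a = 9 from enclosing scope.
Step 3: result = 9 * 11 = 99

The answer is 99.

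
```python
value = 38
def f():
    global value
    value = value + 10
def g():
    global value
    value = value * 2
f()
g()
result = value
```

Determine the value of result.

Step 1: value = 38.
Step 2: f() adds 10: value = 38 + 10 = 48.
Step 3: g() doubles: value = 48 * 2 = 96.
Step 4: result = 96

The answer is 96.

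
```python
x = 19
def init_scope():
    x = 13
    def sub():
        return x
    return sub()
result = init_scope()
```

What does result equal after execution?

Step 1: x = 19 globally, but init_scope() defines x = 13 locally.
Step 2: sub() looks up x. Not in local scope, so checks enclosing scope (init_scope) and finds x = 13.
Step 3: result = 13

The answer is 13.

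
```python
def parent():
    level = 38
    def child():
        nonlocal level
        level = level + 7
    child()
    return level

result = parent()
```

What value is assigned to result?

Step 1: parent() sets level = 38.
Step 2: child() uses nonlocal to modify level in parent's scope: level = 38 + 7 = 45.
Step 3: parent() returns the modified level = 45

The answer is 45.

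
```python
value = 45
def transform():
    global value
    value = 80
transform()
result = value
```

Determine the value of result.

Step 1: value = 45 globally.
Step 2: transform() declares global value and sets it to 80.
Step 3: After transform(), global value = 80. result = 80

The answer is 80.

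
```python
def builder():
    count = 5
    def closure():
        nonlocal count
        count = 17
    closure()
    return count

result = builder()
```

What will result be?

Step 1: builder() sets count = 5.
Step 2: closure() uses nonlocal to reassign count = 17.
Step 3: result = 17

The answer is 17.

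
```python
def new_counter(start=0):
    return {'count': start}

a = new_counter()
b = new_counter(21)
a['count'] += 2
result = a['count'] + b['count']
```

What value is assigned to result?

Step 1: new_counter() returns a new dict each call (immutable default 0).
Step 2: a = {'count': 0}, b = {'count': 21}.
Step 3: a['count'] += 2 = 2. result = 2 + 21 = 23

The answer is 23.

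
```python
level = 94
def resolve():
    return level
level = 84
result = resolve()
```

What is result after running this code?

Step 1: level is first set to 94, then reassigned to 84.
Step 2: resolve() is called after the reassignment, so it looks up the current global level = 84.
Step 3: result = 84

The answer is 84.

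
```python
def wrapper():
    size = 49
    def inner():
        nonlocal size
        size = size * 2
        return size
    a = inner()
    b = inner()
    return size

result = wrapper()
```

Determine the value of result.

Step 1: size starts at 49.
Step 2: First inner(): size = 49 * 2 = 98.
Step 3: Second inner(): size = 98 * 2 = 196.
Step 4: result = 196

The answer is 196.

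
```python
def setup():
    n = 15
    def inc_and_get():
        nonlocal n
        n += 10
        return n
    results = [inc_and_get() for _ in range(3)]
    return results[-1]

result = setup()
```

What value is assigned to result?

Step 1: n = 15.
Step 2: Three calls to inc_and_get(), each adding 10.
Step 3: Last value = 15 + 10 * 3 = 45

The answer is 45.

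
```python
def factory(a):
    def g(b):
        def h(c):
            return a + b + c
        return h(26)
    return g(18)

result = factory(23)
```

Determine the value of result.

Step 1: a = 23, b = 18, c = 26 across three nested scopes.
Step 2: h() accesses all three via LEGB rule.
Step 3: result = 23 + 18 + 26 = 67

The answer is 67.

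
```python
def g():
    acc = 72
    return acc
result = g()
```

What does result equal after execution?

Step 1: g() defines acc = 72 in its local scope.
Step 2: return acc finds the local variable acc = 72.
Step 3: result = 72

The answer is 72.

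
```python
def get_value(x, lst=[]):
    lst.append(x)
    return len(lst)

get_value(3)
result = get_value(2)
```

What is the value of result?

Step 1: Mutable default list persists between calls.
Step 2: First call: lst = [3], len = 1. Second call: lst = [3, 2], len = 2.
Step 3: result = 2

The answer is 2.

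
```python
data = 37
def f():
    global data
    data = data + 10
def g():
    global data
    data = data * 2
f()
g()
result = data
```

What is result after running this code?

Step 1: data = 37.
Step 2: f() adds 10: data = 37 + 10 = 47.
Step 3: g() doubles: data = 47 * 2 = 94.
Step 4: result = 94

The answer is 94.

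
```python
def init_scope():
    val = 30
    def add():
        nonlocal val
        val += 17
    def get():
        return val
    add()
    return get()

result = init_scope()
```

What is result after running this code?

Step 1: val = 30. add() modifies it via nonlocal, get() reads it.
Step 2: add() makes val = 30 + 17 = 47.
Step 3: get() returns 47. result = 47

The answer is 47.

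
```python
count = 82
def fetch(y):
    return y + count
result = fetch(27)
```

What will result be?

Step 1: count = 82 is defined globally.
Step 2: fetch(27) uses parameter y = 27 and looks up count from global scope = 82.
Step 3: result = 27 + 82 = 109

The answer is 109.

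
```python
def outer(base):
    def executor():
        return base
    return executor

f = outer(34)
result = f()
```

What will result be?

Step 1: outer(34) creates closure capturing base = 34.
Step 2: f() returns the captured base = 34.
Step 3: result = 34

The answer is 34.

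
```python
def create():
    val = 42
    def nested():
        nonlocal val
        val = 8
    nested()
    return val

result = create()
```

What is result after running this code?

Step 1: create() sets val = 42.
Step 2: nested() uses nonlocal to reassign val = 8.
Step 3: result = 8

The answer is 8.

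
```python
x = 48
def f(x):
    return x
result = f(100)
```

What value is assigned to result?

Step 1: Global x = 48.
Step 2: f(100) takes parameter x = 100, which shadows the global.
Step 3: result = 100

The answer is 100.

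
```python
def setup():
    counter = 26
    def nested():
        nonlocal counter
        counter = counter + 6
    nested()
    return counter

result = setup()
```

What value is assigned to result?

Step 1: setup() sets counter = 26.
Step 2: nested() uses nonlocal to modify counter in setup's scope: counter = 26 + 6 = 32.
Step 3: setup() returns the modified counter = 32

The answer is 32.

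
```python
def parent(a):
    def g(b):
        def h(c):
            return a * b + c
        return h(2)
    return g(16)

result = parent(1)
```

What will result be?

Step 1: a = 1, b = 16, c = 2.
Step 2: h() computes a * b + c = 1 * 16 + 2 = 18.
Step 3: result = 18

The answer is 18.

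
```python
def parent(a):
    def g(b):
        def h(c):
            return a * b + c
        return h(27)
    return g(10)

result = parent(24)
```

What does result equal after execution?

Step 1: a = 24, b = 10, c = 27.
Step 2: h() computes a * b + c = 24 * 10 + 27 = 267.
Step 3: result = 267

The answer is 267.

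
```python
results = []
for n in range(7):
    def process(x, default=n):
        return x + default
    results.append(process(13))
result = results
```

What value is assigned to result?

Step 1: Default argument default=n is evaluated at function definition time.
Step 2: Each iteration creates process with default = current n value.
Step 3: process(13) returns 13 + default. results = [13, 14, 15, 16, 17, 18, 19]

The answer is [13, 14, 15, 16, 17, 18, 19].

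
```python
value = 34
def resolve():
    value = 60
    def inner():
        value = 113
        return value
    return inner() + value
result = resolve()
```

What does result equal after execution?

Step 1: resolve() has local value = 60. inner() has local value = 113.
Step 2: inner() returns its local value = 113.
Step 3: resolve() returns 113 + its own value (60) = 173

The answer is 173.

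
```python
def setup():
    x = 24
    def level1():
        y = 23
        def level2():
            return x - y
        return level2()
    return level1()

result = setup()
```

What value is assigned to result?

Step 1: x = 24 in setup. y = 23 in level1.
Step 2: level2() reads x = 24 and y = 23 from enclosing scopes.
Step 3: result = 24 - 23 = 1

The answer is 1.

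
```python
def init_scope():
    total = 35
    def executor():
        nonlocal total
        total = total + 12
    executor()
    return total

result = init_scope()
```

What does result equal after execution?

Step 1: init_scope() sets total = 35.
Step 2: executor() uses nonlocal to modify total in init_scope's scope: total = 35 + 12 = 47.
Step 3: init_scope() returns the modified total = 47

The answer is 47.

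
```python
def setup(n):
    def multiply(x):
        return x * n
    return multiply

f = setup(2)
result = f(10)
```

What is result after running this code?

Step 1: setup(2) returns multiply closure with n = 2.
Step 2: f(10) computes 10 * 2 = 20.
Step 3: result = 20

The answer is 20.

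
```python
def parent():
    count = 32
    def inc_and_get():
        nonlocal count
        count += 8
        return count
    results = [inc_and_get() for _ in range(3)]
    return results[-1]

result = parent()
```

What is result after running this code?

Step 1: count = 32.
Step 2: Three calls to inc_and_get(), each adding 8.
Step 3: Last value = 32 + 8 * 3 = 56

The answer is 56.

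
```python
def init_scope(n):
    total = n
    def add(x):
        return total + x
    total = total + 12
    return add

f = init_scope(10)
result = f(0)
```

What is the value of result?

Step 1: init_scope(10) sets total = 10, then total = 10 + 12 = 22.
Step 2: Closures capture by reference, so add sees total = 22.
Step 3: f(0) returns 22 + 0 = 22

The answer is 22.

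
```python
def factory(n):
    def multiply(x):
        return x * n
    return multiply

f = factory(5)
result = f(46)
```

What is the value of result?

Step 1: factory(5) returns multiply closure with n = 5.
Step 2: f(46) computes 46 * 5 = 230.
Step 3: result = 230

The answer is 230.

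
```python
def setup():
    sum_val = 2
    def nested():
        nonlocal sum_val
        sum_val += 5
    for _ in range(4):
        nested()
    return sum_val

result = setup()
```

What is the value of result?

Step 1: sum_val = 2.
Step 2: nested() is called 4 times in a loop, each adding 5 via nonlocal.
Step 3: sum_val = 2 + 5 * 4 = 22

The answer is 22.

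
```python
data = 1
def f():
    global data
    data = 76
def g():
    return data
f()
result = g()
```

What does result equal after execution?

Step 1: data = 1.
Step 2: f() sets global data = 76.
Step 3: g() reads global data = 76. result = 76

The answer is 76.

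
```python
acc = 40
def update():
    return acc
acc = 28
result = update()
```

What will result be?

Step 1: acc is first set to 40, then reassigned to 28.
Step 2: update() is called after the reassignment, so it looks up the current global acc = 28.
Step 3: result = 28

The answer is 28.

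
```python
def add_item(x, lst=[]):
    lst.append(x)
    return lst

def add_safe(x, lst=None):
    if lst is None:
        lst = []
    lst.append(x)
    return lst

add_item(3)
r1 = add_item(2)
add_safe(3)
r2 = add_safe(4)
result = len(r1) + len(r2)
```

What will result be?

Step 1: add_item shares mutable default: after 2 calls, lst = [3, 2], len = 2.
Step 2: add_safe creates fresh list each time: r2 = [4], len = 1.
Step 3: result = 2 + 1 = 3

The answer is 3.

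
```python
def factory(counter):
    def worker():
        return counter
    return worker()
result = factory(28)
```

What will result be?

Step 1: factory(28) binds parameter counter = 28.
Step 2: worker() looks up counter in enclosing scope and finds the parameter counter = 28.
Step 3: result = 28

The answer is 28.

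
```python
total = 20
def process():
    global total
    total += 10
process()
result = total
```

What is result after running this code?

Step 1: total = 20 globally.
Step 2: process() modifies global total: total += 10 = 30.
Step 3: result = 30

The answer is 30.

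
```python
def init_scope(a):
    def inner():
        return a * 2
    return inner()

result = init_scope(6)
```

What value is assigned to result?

Step 1: init_scope(6) binds parameter a = 6.
Step 2: inner() accesses a = 6 from enclosing scope.
Step 3: result = 6 * 2 = 12

The answer is 12.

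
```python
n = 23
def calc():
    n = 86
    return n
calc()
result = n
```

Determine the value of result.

Step 1: Global n = 23.
Step 2: calc() creates local n = 86 (shadow, not modification).
Step 3: After calc() returns, global n is unchanged. result = 23

The answer is 23.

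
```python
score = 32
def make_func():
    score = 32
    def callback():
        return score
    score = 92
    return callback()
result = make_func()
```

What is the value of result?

Step 1: make_func() sets score = 32, then later score = 92.
Step 2: callback() is called after score is reassigned to 92. Closures capture variables by reference, not by value.
Step 3: result = 92

The answer is 92.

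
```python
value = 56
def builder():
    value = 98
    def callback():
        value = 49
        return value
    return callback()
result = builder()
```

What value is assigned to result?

Step 1: Three scopes define value: global (56), builder (98), callback (49).
Step 2: callback() has its own local value = 49, which shadows both enclosing and global.
Step 3: result = 49 (local wins in LEGB)

The answer is 49.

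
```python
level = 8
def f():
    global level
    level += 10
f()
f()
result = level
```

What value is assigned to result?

Step 1: level = 8.
Step 2: First f(): level = 8 + 10 = 18.
Step 3: Second f(): level = 18 + 10 = 28. result = 28

The answer is 28.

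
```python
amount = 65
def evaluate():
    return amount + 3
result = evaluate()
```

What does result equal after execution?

Step 1: amount = 65 is defined globally.
Step 2: evaluate() looks up amount from global scope = 65, then computes 65 + 3 = 68.
Step 3: result = 68

The answer is 68.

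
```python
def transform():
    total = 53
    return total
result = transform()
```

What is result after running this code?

Step 1: transform() defines total = 53 in its local scope.
Step 2: return total finds the local variable total = 53.
Step 3: result = 53

The answer is 53.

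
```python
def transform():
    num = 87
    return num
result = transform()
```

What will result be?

Step 1: transform() defines num = 87 in its local scope.
Step 2: return num finds the local variable num = 87.
Step 3: result = 87

The answer is 87.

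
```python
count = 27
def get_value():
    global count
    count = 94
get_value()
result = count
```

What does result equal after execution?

Step 1: count = 27 globally.
Step 2: get_value() declares global count and sets it to 94.
Step 3: After get_value(), global count = 94. result = 94

The answer is 94.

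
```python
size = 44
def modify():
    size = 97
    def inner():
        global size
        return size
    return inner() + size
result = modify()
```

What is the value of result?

Step 1: Global size = 44. modify() shadows with local size = 97.
Step 2: inner() uses global keyword, so inner() returns global size = 44.
Step 3: modify() returns 44 + 97 = 141

The answer is 141.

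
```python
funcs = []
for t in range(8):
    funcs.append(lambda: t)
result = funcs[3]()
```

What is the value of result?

Step 1: The loop creates 8 lambdas, all referencing the same variable t.
Step 2: After the loop, t = 7 (final value).
Step 3: funcs[3]() looks up t at call time and finds 7. This is the late binding gotcha. result = 7

The answer is 7.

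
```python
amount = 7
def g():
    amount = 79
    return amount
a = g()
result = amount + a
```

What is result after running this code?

Step 1: Global amount = 7. g() returns local amount = 79.
Step 2: a = 79. Global amount still = 7.
Step 3: result = 7 + 79 = 86

The answer is 86.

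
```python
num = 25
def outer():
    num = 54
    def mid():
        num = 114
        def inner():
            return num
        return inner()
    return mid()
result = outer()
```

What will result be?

Step 1: Three levels of shadowing: global 25, outer 54, mid 114.
Step 2: inner() finds num = 114 in enclosing mid() scope.
Step 3: result = 114

The answer is 114.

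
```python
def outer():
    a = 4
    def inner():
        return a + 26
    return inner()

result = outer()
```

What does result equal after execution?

Step 1: outer() defines a = 4.
Step 2: inner() reads a = 4 from enclosing scope, returns 4 + 26 = 30.
Step 3: result = 30

The answer is 30.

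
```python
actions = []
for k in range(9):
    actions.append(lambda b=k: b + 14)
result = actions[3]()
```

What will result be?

Step 1: Default argument b=k captures k's value at definition time.
Step 2: actions[3] was defined when k = 3, so b defaults to 3.
Step 3: result = 3 + 14 = 17 (default arg fixes the late binding issue)

The answer is 17.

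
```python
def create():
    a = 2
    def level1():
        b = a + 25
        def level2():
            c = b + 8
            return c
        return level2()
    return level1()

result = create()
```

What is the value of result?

Step 1: a = 2. b = a + 25 = 27.
Step 2: c = b + 8 = 27 + 8 = 35.
Step 3: result = 35

The answer is 35.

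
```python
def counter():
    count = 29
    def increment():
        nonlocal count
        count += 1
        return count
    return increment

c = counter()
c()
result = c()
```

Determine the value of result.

Step 1: counter() creates closure with count = 29.
Step 2: Each c() call increments count via nonlocal. After 2 calls: 29 + 2 = 31.
Step 3: result = 31

The answer is 31.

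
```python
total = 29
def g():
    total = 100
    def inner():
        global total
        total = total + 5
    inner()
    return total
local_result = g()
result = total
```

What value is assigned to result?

Step 1: Global total = 29. g() creates local total = 100.
Step 2: inner() declares global total and adds 5: global total = 29 + 5 = 34.
Step 3: g() returns its local total = 100 (unaffected by inner).
Step 4: result = global total = 34

The answer is 34.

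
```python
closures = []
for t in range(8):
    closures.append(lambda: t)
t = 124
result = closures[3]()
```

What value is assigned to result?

Step 1: Lambdas capture the variable t by reference, not by value.
Step 2: After the loop, t is reassigned to 124.
Step 3: closures[3]() looks up the current t = 124. result = 124

The answer is 124.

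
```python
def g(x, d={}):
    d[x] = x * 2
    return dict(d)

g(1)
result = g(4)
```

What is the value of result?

Step 1: Mutable default dict is shared across calls.
Step 2: First call adds 1: 2. Second call adds 4: 8.
Step 3: result = {1: 2, 4: 8}

The answer is {1: 2, 4: 8}.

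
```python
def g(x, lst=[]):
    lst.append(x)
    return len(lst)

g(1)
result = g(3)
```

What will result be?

Step 1: Mutable default list persists between calls.
Step 2: First call: lst = [1], len = 1. Second call: lst = [1, 3], len = 2.
Step 3: result = 2

The answer is 2.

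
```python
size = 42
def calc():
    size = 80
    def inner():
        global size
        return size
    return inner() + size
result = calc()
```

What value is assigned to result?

Step 1: Global size = 42. calc() shadows with local size = 80.
Step 2: inner() uses global keyword, so inner() returns global size = 42.
Step 3: calc() returns 42 + 80 = 122

The answer is 122.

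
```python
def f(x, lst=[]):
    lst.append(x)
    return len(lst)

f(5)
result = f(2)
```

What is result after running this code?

Step 1: Mutable default list persists between calls.
Step 2: First call: lst = [5], len = 1. Second call: lst = [5, 2], len = 2.
Step 3: result = 2

The answer is 2.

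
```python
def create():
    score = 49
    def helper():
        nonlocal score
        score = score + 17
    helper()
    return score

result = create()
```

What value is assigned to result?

Step 1: create() sets score = 49.
Step 2: helper() uses nonlocal to modify score in create's scope: score = 49 + 17 = 66.
Step 3: create() returns the modified score = 66

The answer is 66.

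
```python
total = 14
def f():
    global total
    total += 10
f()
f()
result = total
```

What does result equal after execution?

Step 1: total = 14.
Step 2: First f(): total = 14 + 10 = 24.
Step 3: Second f(): total = 24 + 10 = 34. result = 34

The answer is 34.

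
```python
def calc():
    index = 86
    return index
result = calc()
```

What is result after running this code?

Step 1: calc() defines index = 86 in its local scope.
Step 2: return index finds the local variable index = 86.
Step 3: result = 86

The answer is 86.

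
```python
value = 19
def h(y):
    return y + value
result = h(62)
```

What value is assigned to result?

Step 1: value = 19 is defined globally.
Step 2: h(62) uses parameter y = 62 and looks up value from global scope = 19.
Step 3: result = 62 + 19 = 81

The answer is 81.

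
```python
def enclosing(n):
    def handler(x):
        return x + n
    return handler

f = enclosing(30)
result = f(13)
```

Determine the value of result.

Step 1: enclosing(30) creates a closure that captures n = 30.
Step 2: f(13) calls the closure with x = 13, returning 13 + 30 = 43.
Step 3: result = 43

The answer is 43.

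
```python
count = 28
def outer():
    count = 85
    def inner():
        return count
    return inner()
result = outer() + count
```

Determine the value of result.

Step 1: Global count = 28. outer() shadows with count = 85.
Step 2: inner() returns enclosing count = 85. outer() = 85.
Step 3: result = 85 + global count (28) = 113

The answer is 113.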